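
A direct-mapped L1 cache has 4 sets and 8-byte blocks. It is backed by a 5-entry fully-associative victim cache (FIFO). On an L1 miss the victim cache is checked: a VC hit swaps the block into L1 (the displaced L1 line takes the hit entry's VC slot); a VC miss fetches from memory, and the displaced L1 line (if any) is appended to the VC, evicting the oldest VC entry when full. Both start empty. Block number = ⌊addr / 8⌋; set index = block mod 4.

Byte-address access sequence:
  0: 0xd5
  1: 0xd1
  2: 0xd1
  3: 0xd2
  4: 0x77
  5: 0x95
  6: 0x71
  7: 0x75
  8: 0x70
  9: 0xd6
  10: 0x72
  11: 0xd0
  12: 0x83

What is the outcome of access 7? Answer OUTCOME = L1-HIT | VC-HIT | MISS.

0: 0xd5 (blk 26, set 2) → MISS  vc=[]
1: 0xd1 (blk 26, set 2) → L1-HIT  vc=[]
2: 0xd1 (blk 26, set 2) → L1-HIT  vc=[]
3: 0xd2 (blk 26, set 2) → L1-HIT  vc=[]
4: 0x77 (blk 14, set 2) → MISS  vc=[26]
5: 0x95 (blk 18, set 2) → MISS  vc=[26, 14]
6: 0x71 (blk 14, set 2) → VC-HIT  vc=[26, 18]
7: 0x75 (blk 14, set 2) → L1-HIT  vc=[26, 18]
8: 0x70 (blk 14, set 2) → L1-HIT  vc=[26, 18]
9: 0xd6 (blk 26, set 2) → VC-HIT  vc=[14, 18]
10: 0x72 (blk 14, set 2) → VC-HIT  vc=[26, 18]
11: 0xd0 (blk 26, set 2) → VC-HIT  vc=[14, 18]
12: 0x83 (blk 16, set 0) → MISS  vc=[14, 18]

OUTCOME = L1-HIT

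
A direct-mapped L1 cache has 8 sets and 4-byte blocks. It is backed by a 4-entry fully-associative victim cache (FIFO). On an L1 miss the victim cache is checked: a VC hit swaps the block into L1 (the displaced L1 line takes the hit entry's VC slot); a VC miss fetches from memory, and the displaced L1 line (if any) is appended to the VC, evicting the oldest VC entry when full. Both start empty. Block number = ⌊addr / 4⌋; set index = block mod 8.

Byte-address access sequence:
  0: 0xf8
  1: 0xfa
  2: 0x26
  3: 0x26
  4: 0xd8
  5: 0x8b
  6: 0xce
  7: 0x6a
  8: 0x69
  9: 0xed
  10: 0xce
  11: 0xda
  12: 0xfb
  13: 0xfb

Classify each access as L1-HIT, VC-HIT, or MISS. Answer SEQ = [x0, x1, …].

0: 0xf8 (blk 62, set 6) → MISS  vc=[]
1: 0xfa (blk 62, set 6) → L1-HIT  vc=[]
2: 0x26 (blk 9, set 1) → MISS  vc=[]
3: 0x26 (blk 9, set 1) → L1-HIT  vc=[]
4: 0xd8 (blk 54, set 6) → MISS  vc=[62]
5: 0x8b (blk 34, set 2) → MISS  vc=[62]
6: 0xce (blk 51, set 3) → MISS  vc=[62]
7: 0x6a (blk 26, set 2) → MISS  vc=[62, 34]
8: 0x69 (blk 26, set 2) → L1-HIT  vc=[62, 34]
9: 0xed (blk 59, set 3) → MISS  vc=[62, 34, 51]
10: 0xce (blk 51, set 3) → VC-HIT  vc=[62, 34, 59]
11: 0xda (blk 54, set 6) → L1-HIT  vc=[62, 34, 59]
12: 0xfb (blk 62, set 6) → VC-HIT  vc=[54, 34, 59]
13: 0xfb (blk 62, set 6) → L1-HIT  vc=[54, 34, 59]

SEQ = [MISS, L1-HIT, MISS, L1-HIT, MISS, MISS, MISS, MISS, L1-HIT, MISS, VC-HIT, L1-HIT, VC-HIT, L1-HIT]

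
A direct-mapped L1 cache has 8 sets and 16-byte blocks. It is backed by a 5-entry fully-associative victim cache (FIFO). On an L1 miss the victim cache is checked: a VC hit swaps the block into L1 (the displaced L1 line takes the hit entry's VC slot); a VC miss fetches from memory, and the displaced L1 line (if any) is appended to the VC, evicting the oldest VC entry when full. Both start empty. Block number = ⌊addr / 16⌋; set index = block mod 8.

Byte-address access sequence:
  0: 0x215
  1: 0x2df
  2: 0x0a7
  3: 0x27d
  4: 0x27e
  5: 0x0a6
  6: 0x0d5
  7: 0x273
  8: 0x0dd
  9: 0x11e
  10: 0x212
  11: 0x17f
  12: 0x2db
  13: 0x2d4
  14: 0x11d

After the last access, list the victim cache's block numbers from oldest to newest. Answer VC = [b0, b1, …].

VC = [13, 33, 39]

  [0] addr=0x215 blk=33 s=1: MISS | VC []
  [1] addr=0x2df blk=45 s=5: MISS | VC []
  [2] addr=0xa7 blk=10 s=2: MISS | VC []
  [3] addr=0x27d blk=39 s=7: MISS | VC []
  [4] addr=0x27e blk=39 s=7: L1-HIT | VC []
  [5] addr=0xa6 blk=10 s=2: L1-HIT | VC []
  [6] addr=0xd5 blk=13 s=5: MISS | VC [45]
  [7] addr=0x273 blk=39 s=7: L1-HIT | VC [45]
  [8] addr=0xdd blk=13 s=5: L1-HIT | VC [45]
  [9] addr=0x11e blk=17 s=1: MISS | VC [45, 33]
  [10] addr=0x212 blk=33 s=1: VC-HIT | VC [45, 17]
  [11] addr=0x17f blk=23 s=7: MISS | VC [45, 17, 39]
  [12] addr=0x2db blk=45 s=5: VC-HIT | VC [13, 17, 39]
  [13] addr=0x2d4 blk=45 s=5: L1-HIT | VC [13, 17, 39]
  [14] addr=0x11d blk=17 s=1: VC-HIT | VC [13, 33, 39]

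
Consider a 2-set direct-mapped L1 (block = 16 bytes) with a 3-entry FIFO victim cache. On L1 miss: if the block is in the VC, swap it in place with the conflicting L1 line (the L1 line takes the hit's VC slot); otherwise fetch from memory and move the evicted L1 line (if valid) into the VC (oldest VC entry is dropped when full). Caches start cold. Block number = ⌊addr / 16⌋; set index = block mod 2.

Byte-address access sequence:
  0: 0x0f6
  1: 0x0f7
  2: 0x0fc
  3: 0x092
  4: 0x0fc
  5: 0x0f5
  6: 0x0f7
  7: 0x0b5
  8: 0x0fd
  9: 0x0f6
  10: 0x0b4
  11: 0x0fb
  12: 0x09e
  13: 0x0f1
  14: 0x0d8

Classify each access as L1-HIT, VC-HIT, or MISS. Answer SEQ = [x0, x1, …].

SEQ = [MISS, L1-HIT, L1-HIT, MISS, VC-HIT, L1-HIT, L1-HIT, MISS, VC-HIT, L1-HIT, VC-HIT, VC-HIT, VC-HIT, VC-HIT, MISS]

#0 0xf6→b15/s1 MISS; vc=[]
#1 0xf7→b15/s1 L1-HIT; vc=[]
#2 0xfc→b15/s1 L1-HIT; vc=[]
#3 0x92→b9/s1 MISS; vc=[15]
#4 0xfc→b15/s1 VC-HIT; vc=[9]
#5 0xf5→b15/s1 L1-HIT; vc=[9]
#6 0xf7→b15/s1 L1-HIT; vc=[9]
#7 0xb5→b11/s1 MISS; vc=[9,15]
#8 0xfd→b15/s1 VC-HIT; vc=[9,11]
#9 0xf6→b15/s1 L1-HIT; vc=[9,11]
#10 0xb4→b11/s1 VC-HIT; vc=[9,15]
#11 0xfb→b15/s1 VC-HIT; vc=[9,11]
#12 0x9e→b9/s1 VC-HIT; vc=[15,11]
#13 0xf1→b15/s1 VC-HIT; vc=[9,11]
#14 0xd8→b13/s1 MISS; vc=[9,11,15]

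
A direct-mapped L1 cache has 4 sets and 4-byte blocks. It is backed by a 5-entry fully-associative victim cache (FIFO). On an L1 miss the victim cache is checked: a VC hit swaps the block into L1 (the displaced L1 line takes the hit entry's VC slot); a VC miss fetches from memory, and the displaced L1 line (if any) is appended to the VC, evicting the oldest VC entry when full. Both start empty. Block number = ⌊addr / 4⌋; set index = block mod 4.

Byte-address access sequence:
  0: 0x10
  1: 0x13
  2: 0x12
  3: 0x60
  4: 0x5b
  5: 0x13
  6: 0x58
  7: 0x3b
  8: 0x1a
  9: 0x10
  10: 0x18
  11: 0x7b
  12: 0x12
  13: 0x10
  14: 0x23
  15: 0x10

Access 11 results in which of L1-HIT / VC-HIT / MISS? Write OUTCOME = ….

  [0] addr=0x10 blk=4 s=0: MISS | VC []
  [1] addr=0x13 blk=4 s=0: L1-HIT | VC []
  [2] addr=0x12 blk=4 s=0: L1-HIT | VC []
  [3] addr=0x60 blk=24 s=0: MISS | VC [4]
  [4] addr=0x5b blk=22 s=2: MISS | VC [4]
  [5] addr=0x13 blk=4 s=0: VC-HIT | VC [24]
  [6] addr=0x58 blk=22 s=2: L1-HIT | VC [24]
  [7] addr=0x3b blk=14 s=2: MISS | VC [24, 22]
  [8] addr=0x1a blk=6 s=2: MISS | VC [24, 22, 14]
  [9] addr=0x10 blk=4 s=0: L1-HIT | VC [24, 22, 14]
  [10] addr=0x18 blk=6 s=2: L1-HIT | VC [24, 22, 14]
  [11] addr=0x7b blk=30 s=2: MISS | VC [24, 22, 14, 6]
  [12] addr=0x12 blk=4 s=0: L1-HIT | VC [24, 22, 14, 6]
  [13] addr=0x10 blk=4 s=0: L1-HIT | VC [24, 22, 14, 6]
  [14] addr=0x23 blk=8 s=0: MISS | VC [24, 22, 14, 6, 4]
  [15] addr=0x10 blk=4 s=0: VC-HIT | VC [24, 22, 14, 6, 8]

OUTCOME = MISS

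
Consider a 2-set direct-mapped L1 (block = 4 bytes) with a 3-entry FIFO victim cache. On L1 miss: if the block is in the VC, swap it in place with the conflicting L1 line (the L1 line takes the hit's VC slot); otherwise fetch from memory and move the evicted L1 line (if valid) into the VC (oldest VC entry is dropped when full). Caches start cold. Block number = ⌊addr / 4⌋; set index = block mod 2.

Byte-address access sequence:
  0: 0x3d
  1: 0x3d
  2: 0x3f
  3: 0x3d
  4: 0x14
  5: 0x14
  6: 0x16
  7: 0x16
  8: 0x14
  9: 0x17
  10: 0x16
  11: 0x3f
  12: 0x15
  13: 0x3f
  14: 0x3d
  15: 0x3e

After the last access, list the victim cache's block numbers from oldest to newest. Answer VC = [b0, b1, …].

  [0] addr=0x3d blk=15 s=1: MISS | VC []
  [1] addr=0x3d blk=15 s=1: L1-HIT | VC []
  [2] addr=0x3f blk=15 s=1: L1-HIT | VC []
  [3] addr=0x3d blk=15 s=1: L1-HIT | VC []
  [4] addr=0x14 blk=5 s=1: MISS | VC [15]
  [5] addr=0x14 blk=5 s=1: L1-HIT | VC [15]
  [6] addr=0x16 blk=5 s=1: L1-HIT | VC [15]
  [7] addr=0x16 blk=5 s=1: L1-HIT | VC [15]
  [8] addr=0x14 blk=5 s=1: L1-HIT | VC [15]
  [9] addr=0x17 blk=5 s=1: L1-HIT | VC [15]
  [10] addr=0x16 blk=5 s=1: L1-HIT | VC [15]
  [11] addr=0x3f blk=15 s=1: VC-HIT | VC [5]
  [12] addr=0x15 blk=5 s=1: VC-HIT | VC [15]
  [13] addr=0x3f blk=15 s=1: VC-HIT | VC [5]
  [14] addr=0x3d blk=15 s=1: L1-HIT | VC [5]
  [15] addr=0x3e blk=15 s=1: L1-HIT | VC [5]

VC = [5]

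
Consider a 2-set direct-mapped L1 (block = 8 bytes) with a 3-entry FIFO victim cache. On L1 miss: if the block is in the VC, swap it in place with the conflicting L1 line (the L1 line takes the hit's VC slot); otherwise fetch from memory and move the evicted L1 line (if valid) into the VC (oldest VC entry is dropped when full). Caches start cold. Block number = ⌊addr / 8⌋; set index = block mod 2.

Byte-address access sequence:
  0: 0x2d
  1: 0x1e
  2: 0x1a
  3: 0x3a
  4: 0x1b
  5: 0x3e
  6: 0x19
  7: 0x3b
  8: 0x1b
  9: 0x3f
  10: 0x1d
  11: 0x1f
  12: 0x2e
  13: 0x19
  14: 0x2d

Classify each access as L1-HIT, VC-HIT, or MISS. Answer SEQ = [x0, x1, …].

  [0] addr=0x2d blk=5 s=1: MISS | VC []
  [1] addr=0x1e blk=3 s=1: MISS | VC [5]
  [2] addr=0x1a blk=3 s=1: L1-HIT | VC [5]
  [3] addr=0x3a blk=7 s=1: MISS | VC [5, 3]
  [4] addr=0x1b blk=3 s=1: VC-HIT | VC [5, 7]
  [5] addr=0x3e blk=7 s=1: VC-HIT | VC [5, 3]
  [6] addr=0x19 blk=3 s=1: VC-HIT | VC [5, 7]
  [7] addr=0x3b blk=7 s=1: VC-HIT | VC [5, 3]
  [8] addr=0x1b blk=3 s=1: VC-HIT | VC [5, 7]
  [9] addr=0x3f blk=7 s=1: VC-HIT | VC [5, 3]
  [10] addr=0x1d blk=3 s=1: VC-HIT | VC [5, 7]
  [11] addr=0x1f blk=3 s=1: L1-HIT | VC [5, 7]
  [12] addr=0x2e blk=5 s=1: VC-HIT | VC [3, 7]
  [13] addr=0x19 blk=3 s=1: VC-HIT | VC [5, 7]
  [14] addr=0x2d blk=5 s=1: VC-HIT | VC [3, 7]

SEQ = [MISS, MISS, L1-HIT, MISS, VC-HIT, VC-HIT, VC-HIT, VC-HIT, VC-HIT, VC-HIT, VC-HIT, L1-HIT, VC-HIT, VC-HIT, VC-HIT]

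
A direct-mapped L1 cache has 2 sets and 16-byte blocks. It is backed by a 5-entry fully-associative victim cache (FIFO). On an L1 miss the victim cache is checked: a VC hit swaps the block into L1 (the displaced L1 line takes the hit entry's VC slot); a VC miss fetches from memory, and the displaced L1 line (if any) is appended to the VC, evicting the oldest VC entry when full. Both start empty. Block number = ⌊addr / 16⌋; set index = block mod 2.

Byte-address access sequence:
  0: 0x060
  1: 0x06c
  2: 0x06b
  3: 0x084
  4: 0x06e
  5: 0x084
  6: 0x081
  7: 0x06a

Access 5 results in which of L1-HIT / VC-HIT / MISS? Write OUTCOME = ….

OUTCOME = VC-HIT

#0 0x60→b6/s0 MISS; vc=[]
#1 0x6c→b6/s0 L1-HIT; vc=[]
#2 0x6b→b6/s0 L1-HIT; vc=[]
#3 0x84→b8/s0 MISS; vc=[6]
#4 0x6e→b6/s0 VC-HIT; vc=[8]
#5 0x84→b8/s0 VC-HIT; vc=[6]
#6 0x81→b8/s0 L1-HIT; vc=[6]
#7 0x6a→b6/s0 VC-HIT; vc=[8]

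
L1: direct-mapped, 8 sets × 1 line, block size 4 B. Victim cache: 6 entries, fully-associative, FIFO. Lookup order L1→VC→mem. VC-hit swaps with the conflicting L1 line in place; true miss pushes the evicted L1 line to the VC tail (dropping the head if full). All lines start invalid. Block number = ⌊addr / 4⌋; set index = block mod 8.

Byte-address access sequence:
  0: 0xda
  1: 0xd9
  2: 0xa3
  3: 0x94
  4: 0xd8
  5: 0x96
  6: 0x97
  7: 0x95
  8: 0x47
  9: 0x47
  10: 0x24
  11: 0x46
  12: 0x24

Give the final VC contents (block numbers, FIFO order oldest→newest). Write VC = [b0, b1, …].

0: 0xda (blk 54, set 6) → MISS  vc=[]
1: 0xd9 (blk 54, set 6) → L1-HIT  vc=[]
2: 0xa3 (blk 40, set 0) → MISS  vc=[]
3: 0x94 (blk 37, set 5) → MISS  vc=[]
4: 0xd8 (blk 54, set 6) → L1-HIT  vc=[]
5: 0x96 (blk 37, set 5) → L1-HIT  vc=[]
6: 0x97 (blk 37, set 5) → L1-HIT  vc=[]
7: 0x95 (blk 37, set 5) → L1-HIT  vc=[]
8: 0x47 (blk 17, set 1) → MISS  vc=[]
9: 0x47 (blk 17, set 1) → L1-HIT  vc=[]
10: 0x24 (blk 9, set 1) → MISS  vc=[17]
11: 0x46 (blk 17, set 1) → VC-HIT  vc=[9]
12: 0x24 (blk 9, set 1) → VC-HIT  vc=[17]

VC = [17]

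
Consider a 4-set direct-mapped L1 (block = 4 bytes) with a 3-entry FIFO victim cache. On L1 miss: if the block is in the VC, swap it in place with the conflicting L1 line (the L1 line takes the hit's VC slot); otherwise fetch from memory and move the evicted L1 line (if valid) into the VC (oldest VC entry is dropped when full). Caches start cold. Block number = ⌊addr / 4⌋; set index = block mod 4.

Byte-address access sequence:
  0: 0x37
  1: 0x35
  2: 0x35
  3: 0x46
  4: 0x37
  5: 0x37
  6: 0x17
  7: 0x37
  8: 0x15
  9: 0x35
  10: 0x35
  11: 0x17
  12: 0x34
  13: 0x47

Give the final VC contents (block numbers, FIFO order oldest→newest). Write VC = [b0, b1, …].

VC = [13, 5]

0: 0x37 (blk 13, set 1) → MISS  vc=[]
1: 0x35 (blk 13, set 1) → L1-HIT  vc=[]
2: 0x35 (blk 13, set 1) → L1-HIT  vc=[]
3: 0x46 (blk 17, set 1) → MISS  vc=[13]
4: 0x37 (blk 13, set 1) → VC-HIT  vc=[17]
5: 0x37 (blk 13, set 1) → L1-HIT  vc=[17]
6: 0x17 (blk 5, set 1) → MISS  vc=[17, 13]
7: 0x37 (blk 13, set 1) → VC-HIT  vc=[17, 5]
8: 0x15 (blk 5, set 1) → VC-HIT  vc=[17, 13]
9: 0x35 (blk 13, set 1) → VC-HIT  vc=[17, 5]
10: 0x35 (blk 13, set 1) → L1-HIT  vc=[17, 5]
11: 0x17 (blk 5, set 1) → VC-HIT  vc=[17, 13]
12: 0x34 (blk 13, set 1) → VC-HIT  vc=[17, 5]
13: 0x47 (blk 17, set 1) → VC-HIT  vc=[13, 5]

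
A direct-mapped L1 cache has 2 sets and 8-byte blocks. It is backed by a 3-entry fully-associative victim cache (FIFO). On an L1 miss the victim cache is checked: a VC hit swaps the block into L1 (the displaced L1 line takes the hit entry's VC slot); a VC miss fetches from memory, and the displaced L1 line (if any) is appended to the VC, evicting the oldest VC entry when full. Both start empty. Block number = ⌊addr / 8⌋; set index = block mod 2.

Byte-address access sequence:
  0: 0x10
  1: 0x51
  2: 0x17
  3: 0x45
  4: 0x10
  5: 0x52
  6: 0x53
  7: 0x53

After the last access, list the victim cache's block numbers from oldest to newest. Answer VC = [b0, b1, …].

VC = [2, 8]

  [0] addr=0x10 blk=2 s=0: MISS | VC []
  [1] addr=0x51 blk=10 s=0: MISS | VC [2]
  [2] addr=0x17 blk=2 s=0: VC-HIT | VC [10]
  [3] addr=0x45 blk=8 s=0: MISS | VC [10, 2]
  [4] addr=0x10 blk=2 s=0: VC-HIT | VC [10, 8]
  [5] addr=0x52 blk=10 s=0: VC-HIT | VC [2, 8]
  [6] addr=0x53 blk=10 s=0: L1-HIT | VC [2, 8]
  [7] addr=0x53 blk=10 s=0: L1-HIT | VC [2, 8]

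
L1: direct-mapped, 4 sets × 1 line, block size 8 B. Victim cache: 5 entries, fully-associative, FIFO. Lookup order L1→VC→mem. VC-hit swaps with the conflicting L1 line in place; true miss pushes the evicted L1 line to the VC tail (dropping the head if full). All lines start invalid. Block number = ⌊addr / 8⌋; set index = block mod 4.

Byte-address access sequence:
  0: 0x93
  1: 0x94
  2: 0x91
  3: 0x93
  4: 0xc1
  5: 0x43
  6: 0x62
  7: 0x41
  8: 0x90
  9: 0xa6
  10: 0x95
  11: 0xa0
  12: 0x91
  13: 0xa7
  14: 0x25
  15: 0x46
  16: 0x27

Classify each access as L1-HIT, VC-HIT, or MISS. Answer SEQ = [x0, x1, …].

SEQ = [MISS, L1-HIT, L1-HIT, L1-HIT, MISS, MISS, MISS, VC-HIT, L1-HIT, MISS, L1-HIT, L1-HIT, L1-HIT, L1-HIT, MISS, VC-HIT, VC-HIT]

0: 0x93 (blk 18, set 2) → MISS  vc=[]
1: 0x94 (blk 18, set 2) → L1-HIT  vc=[]
2: 0x91 (blk 18, set 2) → L1-HIT  vc=[]
3: 0x93 (blk 18, set 2) → L1-HIT  vc=[]
4: 0xc1 (blk 24, set 0) → MISS  vc=[]
5: 0x43 (blk 8, set 0) → MISS  vc=[24]
6: 0x62 (blk 12, set 0) → MISS  vc=[24, 8]
7: 0x41 (blk 8, set 0) → VC-HIT  vc=[24, 12]
8: 0x90 (blk 18, set 2) → L1-HIT  vc=[24, 12]
9: 0xa6 (blk 20, set 0) → MISS  vc=[24, 12, 8]
10: 0x95 (blk 18, set 2) → L1-HIT  vc=[24, 12, 8]
11: 0xa0 (blk 20, set 0) → L1-HIT  vc=[24, 12, 8]
12: 0x91 (blk 18, set 2) → L1-HIT  vc=[24, 12, 8]
13: 0xa7 (blk 20, set 0) → L1-HIT  vc=[24, 12, 8]
14: 0x25 (blk 4, set 0) → MISS  vc=[24, 12, 8, 20]
15: 0x46 (blk 8, set 0) → VC-HIT  vc=[24, 12, 4, 20]
16: 0x27 (blk 4, set 0) → VC-HIT  vc=[24, 12, 8, 20]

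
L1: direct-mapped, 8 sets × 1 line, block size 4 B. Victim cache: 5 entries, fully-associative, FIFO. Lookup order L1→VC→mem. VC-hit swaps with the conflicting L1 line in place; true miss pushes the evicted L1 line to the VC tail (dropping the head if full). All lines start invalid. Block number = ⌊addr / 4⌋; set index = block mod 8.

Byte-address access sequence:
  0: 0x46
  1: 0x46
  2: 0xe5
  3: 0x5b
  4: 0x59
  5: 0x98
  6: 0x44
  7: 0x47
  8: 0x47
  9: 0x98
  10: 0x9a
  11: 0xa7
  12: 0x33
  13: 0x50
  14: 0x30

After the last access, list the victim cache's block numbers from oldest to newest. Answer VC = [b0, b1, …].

VC = [57, 22, 17, 20]

  [0] addr=0x46 blk=17 s=1: MISS | VC []
  [1] addr=0x46 blk=17 s=1: L1-HIT | VC []
  [2] addr=0xe5 blk=57 s=1: MISS | VC [17]
  [3] addr=0x5b blk=22 s=6: MISS | VC [17]
  [4] addr=0x59 blk=22 s=6: L1-HIT | VC [17]
  [5] addr=0x98 blk=38 s=6: MISS | VC [17, 22]
  [6] addr=0x44 blk=17 s=1: VC-HIT | VC [57, 22]
  [7] addr=0x47 blk=17 s=1: L1-HIT | VC [57, 22]
  [8] addr=0x47 blk=17 s=1: L1-HIT | VC [57, 22]
  [9] addr=0x98 blk=38 s=6: L1-HIT | VC [57, 22]
  [10] addr=0x9a blk=38 s=6: L1-HIT | VC [57, 22]
  [11] addr=0xa7 blk=41 s=1: MISS | VC [57, 22, 17]
  [12] addr=0x33 blk=12 s=4: MISS | VC [57, 22, 17]
  [13] addr=0x50 blk=20 s=4: MISS | VC [57, 22, 17, 12]
  [14] addr=0x30 blk=12 s=4: VC-HIT | VC [57, 22, 17, 20]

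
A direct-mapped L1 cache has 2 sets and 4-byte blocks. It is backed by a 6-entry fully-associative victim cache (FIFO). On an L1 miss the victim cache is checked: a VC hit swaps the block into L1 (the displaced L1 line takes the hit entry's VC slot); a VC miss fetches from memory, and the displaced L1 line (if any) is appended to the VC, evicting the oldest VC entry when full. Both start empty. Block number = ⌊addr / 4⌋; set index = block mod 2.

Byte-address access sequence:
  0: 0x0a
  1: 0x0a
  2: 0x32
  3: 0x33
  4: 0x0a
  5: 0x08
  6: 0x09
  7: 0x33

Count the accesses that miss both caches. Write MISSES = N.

#0 0xa→b2/s0 MISS; vc=[]
#1 0xa→b2/s0 L1-HIT; vc=[]
#2 0x32→b12/s0 MISS; vc=[2]
#3 0x33→b12/s0 L1-HIT; vc=[2]
#4 0xa→b2/s0 VC-HIT; vc=[12]
#5 0x8→b2/s0 L1-HIT; vc=[12]
#6 0x9→b2/s0 L1-HIT; vc=[12]
#7 0x33→b12/s0 VC-HIT; vc=[2]

MISSES = 2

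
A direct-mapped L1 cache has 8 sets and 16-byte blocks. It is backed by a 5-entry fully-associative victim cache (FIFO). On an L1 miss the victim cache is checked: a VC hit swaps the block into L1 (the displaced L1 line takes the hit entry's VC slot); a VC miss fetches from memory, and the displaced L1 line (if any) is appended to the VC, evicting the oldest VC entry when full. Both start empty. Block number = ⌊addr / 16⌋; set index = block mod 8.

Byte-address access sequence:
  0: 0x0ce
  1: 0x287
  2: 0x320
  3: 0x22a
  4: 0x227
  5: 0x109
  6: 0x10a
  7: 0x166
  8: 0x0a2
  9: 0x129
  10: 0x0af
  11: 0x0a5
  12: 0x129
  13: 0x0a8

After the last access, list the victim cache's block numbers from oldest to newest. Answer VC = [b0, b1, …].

0: 0xce (blk 12, set 4) → MISS  vc=[]
1: 0x287 (blk 40, set 0) → MISS  vc=[]
2: 0x320 (blk 50, set 2) → MISS  vc=[]
3: 0x22a (blk 34, set 2) → MISS  vc=[50]
4: 0x227 (blk 34, set 2) → L1-HIT  vc=[50]
5: 0x109 (blk 16, set 0) → MISS  vc=[50, 40]
6: 0x10a (blk 16, set 0) → L1-HIT  vc=[50, 40]
7: 0x166 (blk 22, set 6) → MISS  vc=[50, 40]
8: 0xa2 (blk 10, set 2) → MISS  vc=[50, 40, 34]
9: 0x129 (blk 18, set 2) → MISS  vc=[50, 40, 34, 10]
10: 0xaf (blk 10, set 2) → VC-HIT  vc=[50, 40, 34, 18]
11: 0xa5 (blk 10, set 2) → L1-HIT  vc=[50, 40, 34, 18]
12: 0x129 (blk 18, set 2) → VC-HIT  vc=[50, 40, 34, 10]
13: 0xa8 (blk 10, set 2) → VC-HIT  vc=[50, 40, 34, 18]

VC = [50, 40, 34, 18]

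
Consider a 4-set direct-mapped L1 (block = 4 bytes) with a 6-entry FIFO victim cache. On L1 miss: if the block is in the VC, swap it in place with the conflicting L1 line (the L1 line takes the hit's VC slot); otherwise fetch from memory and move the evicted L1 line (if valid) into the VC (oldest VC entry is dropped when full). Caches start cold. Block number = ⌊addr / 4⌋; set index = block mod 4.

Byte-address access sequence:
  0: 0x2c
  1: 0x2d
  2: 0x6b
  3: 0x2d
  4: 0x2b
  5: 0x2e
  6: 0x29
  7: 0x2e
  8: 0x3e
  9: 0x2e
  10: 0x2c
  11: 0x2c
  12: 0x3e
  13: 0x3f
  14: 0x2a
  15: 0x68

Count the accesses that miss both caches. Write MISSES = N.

MISSES = 4

#0 0x2c→b11/s3 MISS; vc=[]
#1 0x2d→b11/s3 L1-HIT; vc=[]
#2 0x6b→b26/s2 MISS; vc=[]
#3 0x2d→b11/s3 L1-HIT; vc=[]
#4 0x2b→b10/s2 MISS; vc=[26]
#5 0x2e→b11/s3 L1-HIT; vc=[26]
#6 0x29→b10/s2 L1-HIT; vc=[26]
#7 0x2e→b11/s3 L1-HIT; vc=[26]
#8 0x3e→b15/s3 MISS; vc=[26,11]
#9 0x2e→b11/s3 VC-HIT; vc=[26,15]
#10 0x2c→b11/s3 L1-HIT; vc=[26,15]
#11 0x2c→b11/s3 L1-HIT; vc=[26,15]
#12 0x3e→b15/s3 VC-HIT; vc=[26,11]
#13 0x3f→b15/s3 L1-HIT; vc=[26,11]
#14 0x2a→b10/s2 L1-HIT; vc=[26,11]
#15 0x68→b26/s2 VC-HIT; vc=[10,11]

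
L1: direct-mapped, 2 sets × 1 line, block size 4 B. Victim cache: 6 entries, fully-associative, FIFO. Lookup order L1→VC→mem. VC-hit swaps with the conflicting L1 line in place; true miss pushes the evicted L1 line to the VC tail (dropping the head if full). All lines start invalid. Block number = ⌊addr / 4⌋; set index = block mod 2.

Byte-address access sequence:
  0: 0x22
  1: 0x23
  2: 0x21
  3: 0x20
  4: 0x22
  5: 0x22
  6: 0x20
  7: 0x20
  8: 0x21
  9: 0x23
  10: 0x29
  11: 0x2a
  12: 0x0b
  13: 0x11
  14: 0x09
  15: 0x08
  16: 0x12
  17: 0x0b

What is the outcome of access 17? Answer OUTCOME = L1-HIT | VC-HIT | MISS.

  [0] addr=0x22 blk=8 s=0: MISS | VC []
  [1] addr=0x23 blk=8 s=0: L1-HIT | VC []
  [2] addr=0x21 blk=8 s=0: L1-HIT | VC []
  [3] addr=0x20 blk=8 s=0: L1-HIT | VC []
  [4] addr=0x22 blk=8 s=0: L1-HIT | VC []
  [5] addr=0x22 blk=8 s=0: L1-HIT | VC []
  [6] addr=0x20 blk=8 s=0: L1-HIT | VC []
  [7] addr=0x20 blk=8 s=0: L1-HIT | VC []
  [8] addr=0x21 blk=8 s=0: L1-HIT | VC []
  [9] addr=0x23 blk=8 s=0: L1-HIT | VC []
  [10] addr=0x29 blk=10 s=0: MISS | VC [8]
  [11] addr=0x2a blk=10 s=0: L1-HIT | VC [8]
  [12] addr=0xb blk=2 s=0: MISS | VC [8, 10]
  [13] addr=0x11 blk=4 s=0: MISS | VC [8, 10, 2]
  [14] addr=0x9 blk=2 s=0: VC-HIT | VC [8, 10, 4]
  [15] addr=0x8 blk=2 s=0: L1-HIT | VC [8, 10, 4]
  [16] addr=0x12 blk=4 s=0: VC-HIT | VC [8, 10, 2]
  [17] addr=0xb blk=2 s=0: VC-HIT | VC [8, 10, 4]

OUTCOME = VC-HIT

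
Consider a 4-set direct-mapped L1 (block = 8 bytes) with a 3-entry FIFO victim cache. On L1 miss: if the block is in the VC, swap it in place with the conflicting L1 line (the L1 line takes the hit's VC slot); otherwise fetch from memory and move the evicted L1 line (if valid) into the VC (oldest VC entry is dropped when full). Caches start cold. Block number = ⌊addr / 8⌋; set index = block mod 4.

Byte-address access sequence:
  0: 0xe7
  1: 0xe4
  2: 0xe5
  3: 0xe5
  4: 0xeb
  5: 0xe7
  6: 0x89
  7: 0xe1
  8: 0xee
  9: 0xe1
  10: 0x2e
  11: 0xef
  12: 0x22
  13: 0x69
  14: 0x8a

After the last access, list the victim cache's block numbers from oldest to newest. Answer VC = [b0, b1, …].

#0 0xe7→b28/s0 MISS; vc=[]
#1 0xe4→b28/s0 L1-HIT; vc=[]
#2 0xe5→b28/s0 L1-HIT; vc=[]
#3 0xe5→b28/s0 L1-HIT; vc=[]
#4 0xeb→b29/s1 MISS; vc=[]
#5 0xe7→b28/s0 L1-HIT; vc=[]
#6 0x89→b17/s1 MISS; vc=[29]
#7 0xe1→b28/s0 L1-HIT; vc=[29]
#8 0xee→b29/s1 VC-HIT; vc=[17]
#9 0xe1→b28/s0 L1-HIT; vc=[17]
#10 0x2e→b5/s1 MISS; vc=[17,29]
#11 0xef→b29/s1 VC-HIT; vc=[17,5]
#12 0x22→b4/s0 MISS; vc=[17,5,28]
#13 0x69→b13/s1 MISS; vc=[5,28,29]
#14 0x8a→b17/s1 MISS; vc=[28,29,13]

VC = [28, 29, 13]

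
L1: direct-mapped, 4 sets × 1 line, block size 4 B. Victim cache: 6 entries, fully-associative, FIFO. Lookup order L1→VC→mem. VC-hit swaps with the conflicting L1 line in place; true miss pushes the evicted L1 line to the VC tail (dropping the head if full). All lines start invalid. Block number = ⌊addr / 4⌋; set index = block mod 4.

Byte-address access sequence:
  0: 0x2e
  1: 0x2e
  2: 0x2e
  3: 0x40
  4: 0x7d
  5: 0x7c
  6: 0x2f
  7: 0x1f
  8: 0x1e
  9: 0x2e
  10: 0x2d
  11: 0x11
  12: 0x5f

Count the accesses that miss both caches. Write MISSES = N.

#0 0x2e→b11/s3 MISS; vc=[]
#1 0x2e→b11/s3 L1-HIT; vc=[]
#2 0x2e→b11/s3 L1-HIT; vc=[]
#3 0x40→b16/s0 MISS; vc=[]
#4 0x7d→b31/s3 MISS; vc=[11]
#5 0x7c→b31/s3 L1-HIT; vc=[11]
#6 0x2f→b11/s3 VC-HIT; vc=[31]
#7 0x1f→b7/s3 MISS; vc=[31,11]
#8 0x1e→b7/s3 L1-HIT; vc=[31,11]
#9 0x2e→b11/s3 VC-HIT; vc=[31,7]
#10 0x2d→b11/s3 L1-HIT; vc=[31,7]
#11 0x11→b4/s0 MISS; vc=[31,7,16]
#12 0x5f→b23/s3 MISS; vc=[31,7,16,11]

MISSES = 6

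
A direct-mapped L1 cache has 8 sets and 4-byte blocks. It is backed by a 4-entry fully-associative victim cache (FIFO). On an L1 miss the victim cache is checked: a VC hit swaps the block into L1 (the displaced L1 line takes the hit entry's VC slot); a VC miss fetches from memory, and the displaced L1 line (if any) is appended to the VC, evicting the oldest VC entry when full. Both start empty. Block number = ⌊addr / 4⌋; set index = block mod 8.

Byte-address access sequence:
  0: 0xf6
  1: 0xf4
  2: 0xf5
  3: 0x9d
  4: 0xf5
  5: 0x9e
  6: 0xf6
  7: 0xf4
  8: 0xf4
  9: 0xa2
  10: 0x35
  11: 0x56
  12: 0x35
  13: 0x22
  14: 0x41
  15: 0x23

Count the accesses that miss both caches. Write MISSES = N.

MISSES = 7

0: 0xf6 (blk 61, set 5) → MISS  vc=[]
1: 0xf4 (blk 61, set 5) → L1-HIT  vc=[]
2: 0xf5 (blk 61, set 5) → L1-HIT  vc=[]
3: 0x9d (blk 39, set 7) → MISS  vc=[]
4: 0xf5 (blk 61, set 5) → L1-HIT  vc=[]
5: 0x9e (blk 39, set 7) → L1-HIT  vc=[]
6: 0xf6 (blk 61, set 5) → L1-HIT  vc=[]
7: 0xf4 (blk 61, set 5) → L1-HIT  vc=[]
8: 0xf4 (blk 61, set 5) → L1-HIT  vc=[]
9: 0xa2 (blk 40, set 0) → MISS  vc=[]
10: 0x35 (blk 13, set 5) → MISS  vc=[61]
11: 0x56 (blk 21, set 5) → MISS  vc=[61, 13]
12: 0x35 (blk 13, set 5) → VC-HIT  vc=[61, 21]
13: 0x22 (blk 8, set 0) → MISS  vc=[61, 21, 40]
14: 0x41 (blk 16, set 0) → MISS  vc=[61, 21, 40, 8]
15: 0x23 (blk 8, set 0) → VC-HIT  vc=[61, 21, 40, 16]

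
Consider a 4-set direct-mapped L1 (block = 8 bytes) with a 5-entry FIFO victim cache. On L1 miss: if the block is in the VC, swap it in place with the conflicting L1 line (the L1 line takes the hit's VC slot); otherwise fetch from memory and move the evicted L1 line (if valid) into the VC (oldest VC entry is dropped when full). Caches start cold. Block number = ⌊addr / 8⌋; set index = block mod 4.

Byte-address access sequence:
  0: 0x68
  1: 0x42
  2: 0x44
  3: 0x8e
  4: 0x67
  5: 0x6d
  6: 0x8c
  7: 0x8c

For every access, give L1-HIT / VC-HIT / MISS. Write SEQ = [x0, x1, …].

SEQ = [MISS, MISS, L1-HIT, MISS, MISS, VC-HIT, VC-HIT, L1-HIT]

0: 0x68 (blk 13, set 1) → MISS  vc=[]
1: 0x42 (blk 8, set 0) → MISS  vc=[]
2: 0x44 (blk 8, set 0) → L1-HIT  vc=[]
3: 0x8e (blk 17, set 1) → MISS  vc=[13]
4: 0x67 (blk 12, set 0) → MISS  vc=[13, 8]
5: 0x6d (blk 13, set 1) → VC-HIT  vc=[17, 8]
6: 0x8c (blk 17, set 1) → VC-HIT  vc=[13, 8]
7: 0x8c (blk 17, set 1) → L1-HIT  vc=[13, 8]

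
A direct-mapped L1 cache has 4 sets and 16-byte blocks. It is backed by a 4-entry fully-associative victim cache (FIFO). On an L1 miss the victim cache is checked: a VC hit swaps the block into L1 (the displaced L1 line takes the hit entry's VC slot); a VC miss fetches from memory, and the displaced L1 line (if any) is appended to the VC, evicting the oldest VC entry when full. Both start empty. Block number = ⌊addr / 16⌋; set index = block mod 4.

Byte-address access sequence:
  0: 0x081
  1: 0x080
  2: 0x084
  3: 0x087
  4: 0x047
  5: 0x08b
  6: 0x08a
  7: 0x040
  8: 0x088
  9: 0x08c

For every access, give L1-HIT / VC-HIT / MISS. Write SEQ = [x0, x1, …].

#0 0x81→b8/s0 MISS; vc=[]
#1 0x80→b8/s0 L1-HIT; vc=[]
#2 0x84→b8/s0 L1-HIT; vc=[]
#3 0x87→b8/s0 L1-HIT; vc=[]
#4 0x47→b4/s0 MISS; vc=[8]
#5 0x8b→b8/s0 VC-HIT; vc=[4]
#6 0x8a→b8/s0 L1-HIT; vc=[4]
#7 0x40→b4/s0 VC-HIT; vc=[8]
#8 0x88→b8/s0 VC-HIT; vc=[4]
#9 0x8c→b8/s0 L1-HIT; vc=[4]

SEQ = [MISS, L1-HIT, L1-HIT, L1-HIT, MISS, VC-HIT, L1-HIT, VC-HIT, VC-HIT, L1-HIT]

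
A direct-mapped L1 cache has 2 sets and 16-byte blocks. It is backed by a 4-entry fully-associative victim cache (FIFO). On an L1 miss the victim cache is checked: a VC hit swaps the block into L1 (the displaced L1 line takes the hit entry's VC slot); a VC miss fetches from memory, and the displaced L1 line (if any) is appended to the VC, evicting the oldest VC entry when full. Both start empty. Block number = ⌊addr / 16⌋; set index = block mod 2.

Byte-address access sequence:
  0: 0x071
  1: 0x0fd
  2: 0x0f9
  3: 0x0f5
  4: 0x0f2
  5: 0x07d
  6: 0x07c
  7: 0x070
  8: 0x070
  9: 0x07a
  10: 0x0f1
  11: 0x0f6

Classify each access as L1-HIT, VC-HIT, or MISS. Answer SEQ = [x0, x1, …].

  [0] addr=0x71 blk=7 s=1: MISS | VC []
  [1] addr=0xfd blk=15 s=1: MISS | VC [7]
  [2] addr=0xf9 blk=15 s=1: L1-HIT | VC [7]
  [3] addr=0xf5 blk=15 s=1: L1-HIT | VC [7]
  [4] addr=0xf2 blk=15 s=1: L1-HIT | VC [7]
  [5] addr=0x7d blk=7 s=1: VC-HIT | VC [15]
  [6] addr=0x7c blk=7 s=1: L1-HIT | VC [15]
  [7] addr=0x70 blk=7 s=1: L1-HIT | VC [15]
  [8] addr=0x70 blk=7 s=1: L1-HIT | VC [15]
  [9] addr=0x7a blk=7 s=1: L1-HIT | VC [15]
  [10] addr=0xf1 blk=15 s=1: VC-HIT | VC [7]
  [11] addr=0xf6 blk=15 s=1: L1-HIT | VC [7]

SEQ = [MISS, MISS, L1-HIT, L1-HIT, L1-HIT, VC-HIT, L1-HIT, L1-HIT, L1-HIT, L1-HIT, VC-HIT, L1-HIT]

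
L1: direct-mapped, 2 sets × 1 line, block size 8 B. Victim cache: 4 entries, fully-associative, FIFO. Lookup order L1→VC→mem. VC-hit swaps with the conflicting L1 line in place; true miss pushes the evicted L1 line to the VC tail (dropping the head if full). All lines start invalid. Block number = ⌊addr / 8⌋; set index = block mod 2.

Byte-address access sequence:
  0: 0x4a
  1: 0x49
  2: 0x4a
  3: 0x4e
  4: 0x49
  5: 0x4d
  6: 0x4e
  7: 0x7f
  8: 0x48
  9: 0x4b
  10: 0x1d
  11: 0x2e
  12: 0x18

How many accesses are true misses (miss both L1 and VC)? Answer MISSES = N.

  [0] addr=0x4a blk=9 s=1: MISS | VC []
  [1] addr=0x49 blk=9 s=1: L1-HIT | VC []
  [2] addr=0x4a blk=9 s=1: L1-HIT | VC []
  [3] addr=0x4e blk=9 s=1: L1-HIT | VC []
  [4] addr=0x49 blk=9 s=1: L1-HIT | VC []
  [5] addr=0x4d blk=9 s=1: L1-HIT | VC []
  [6] addr=0x4e blk=9 s=1: L1-HIT | VC []
  [7] addr=0x7f blk=15 s=1: MISS | VC [9]
  [8] addr=0x48 blk=9 s=1: VC-HIT | VC [15]
  [9] addr=0x4b blk=9 s=1: L1-HIT | VC [15]
  [10] addr=0x1d blk=3 s=1: MISS | VC [15, 9]
  [11] addr=0x2e blk=5 s=1: MISS | VC [15, 9, 3]
  [12] addr=0x18 blk=3 s=1: VC-HIT | VC [15, 9, 5]

MISSES = 4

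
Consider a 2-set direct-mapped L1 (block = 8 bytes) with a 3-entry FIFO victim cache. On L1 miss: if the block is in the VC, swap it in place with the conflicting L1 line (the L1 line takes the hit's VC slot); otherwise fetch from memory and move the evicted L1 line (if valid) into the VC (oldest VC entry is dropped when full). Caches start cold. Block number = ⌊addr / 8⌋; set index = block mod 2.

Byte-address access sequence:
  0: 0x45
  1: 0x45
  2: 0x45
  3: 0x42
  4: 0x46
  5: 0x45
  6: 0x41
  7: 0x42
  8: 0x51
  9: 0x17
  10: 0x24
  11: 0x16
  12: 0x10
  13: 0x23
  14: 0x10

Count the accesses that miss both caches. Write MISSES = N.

  [0] addr=0x45 blk=8 s=0: MISS | VC []
  [1] addr=0x45 blk=8 s=0: L1-HIT | VC []
  [2] addr=0x45 blk=8 s=0: L1-HIT | VC []
  [3] addr=0x42 blk=8 s=0: L1-HIT | VC []
  [4] addr=0x46 blk=8 s=0: L1-HIT | VC []
  [5] addr=0x45 blk=8 s=0: L1-HIT | VC []
  [6] addr=0x41 blk=8 s=0: L1-HIT | VC []
  [7] addr=0x42 blk=8 s=0: L1-HIT | VC []
  [8] addr=0x51 blk=10 s=0: MISS | VC [8]
  [9] addr=0x17 blk=2 s=0: MISS | VC [8, 10]
  [10] addr=0x24 blk=4 s=0: MISS | VC [8, 10, 2]
  [11] addr=0x16 blk=2 s=0: VC-HIT | VC [8, 10, 4]
  [12] addr=0x10 blk=2 s=0: L1-HIT | VC [8, 10, 4]
  [13] addr=0x23 blk=4 s=0: VC-HIT | VC [8, 10, 2]
  [14] addr=0x10 blk=2 s=0: VC-HIT | VC [8, 10, 4]

MISSES = 4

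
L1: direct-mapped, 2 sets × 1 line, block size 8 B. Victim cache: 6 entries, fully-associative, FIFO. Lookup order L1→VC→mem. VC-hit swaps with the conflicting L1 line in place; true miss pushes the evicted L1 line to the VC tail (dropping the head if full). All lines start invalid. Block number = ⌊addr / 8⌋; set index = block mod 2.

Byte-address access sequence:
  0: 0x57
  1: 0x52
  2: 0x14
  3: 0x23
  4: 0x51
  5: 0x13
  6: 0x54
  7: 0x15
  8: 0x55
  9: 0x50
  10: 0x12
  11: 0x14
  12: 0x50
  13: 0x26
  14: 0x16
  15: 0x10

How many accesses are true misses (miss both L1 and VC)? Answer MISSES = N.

MISSES = 3

  [0] addr=0x57 blk=10 s=0: MISS | VC []
  [1] addr=0x52 blk=10 s=0: L1-HIT | VC []
  [2] addr=0x14 blk=2 s=0: MISS | VC [10]
  [3] addr=0x23 blk=4 s=0: MISS | VC [10, 2]
  [4] addr=0x51 blk=10 s=0: VC-HIT | VC [4, 2]
  [5] addr=0x13 blk=2 s=0: VC-HIT | VC [4, 10]
  [6] addr=0x54 blk=10 s=0: VC-HIT | VC [4, 2]
  [7] addr=0x15 blk=2 s=0: VC-HIT | VC [4, 10]
  [8] addr=0x55 blk=10 s=0: VC-HIT | VC [4, 2]
  [9] addr=0x50 blk=10 s=0: L1-HIT | VC [4, 2]
  [10] addr=0x12 blk=2 s=0: VC-HIT | VC [4, 10]
  [11] addr=0x14 blk=2 s=0: L1-HIT | VC [4, 10]
  [12] addr=0x50 blk=10 s=0: VC-HIT | VC [4, 2]
  [13] addr=0x26 blk=4 s=0: VC-HIT | VC [10, 2]
  [14] addr=0x16 blk=2 s=0: VC-HIT | VC [10, 4]
  [15] addr=0x10 blk=2 s=0: L1-HIT | VC [10, 4]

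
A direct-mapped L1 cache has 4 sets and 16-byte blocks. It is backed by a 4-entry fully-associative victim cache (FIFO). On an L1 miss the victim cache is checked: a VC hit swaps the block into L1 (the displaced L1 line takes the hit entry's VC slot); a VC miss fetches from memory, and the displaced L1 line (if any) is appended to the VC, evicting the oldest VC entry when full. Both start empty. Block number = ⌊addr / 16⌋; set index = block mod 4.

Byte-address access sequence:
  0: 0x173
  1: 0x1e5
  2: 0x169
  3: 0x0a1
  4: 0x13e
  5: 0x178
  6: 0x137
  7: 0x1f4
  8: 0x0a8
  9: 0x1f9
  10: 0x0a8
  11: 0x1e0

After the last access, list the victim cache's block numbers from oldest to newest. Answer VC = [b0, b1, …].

VC = [10, 22, 23, 19]

#0 0x173→b23/s3 MISS; vc=[]
#1 0x1e5→b30/s2 MISS; vc=[]
#2 0x169→b22/s2 MISS; vc=[30]
#3 0xa1→b10/s2 MISS; vc=[30,22]
#4 0x13e→b19/s3 MISS; vc=[30,22,23]
#5 0x178→b23/s3 VC-HIT; vc=[30,22,19]
#6 0x137→b19/s3 VC-HIT; vc=[30,22,23]
#7 0x1f4→b31/s3 MISS; vc=[30,22,23,19]
#8 0xa8→b10/s2 L1-HIT; vc=[30,22,23,19]
#9 0x1f9→b31/s3 L1-HIT; vc=[30,22,23,19]
#10 0xa8→b10/s2 L1-HIT; vc=[30,22,23,19]
#11 0x1e0→b30/s2 VC-HIT; vc=[10,22,23,19]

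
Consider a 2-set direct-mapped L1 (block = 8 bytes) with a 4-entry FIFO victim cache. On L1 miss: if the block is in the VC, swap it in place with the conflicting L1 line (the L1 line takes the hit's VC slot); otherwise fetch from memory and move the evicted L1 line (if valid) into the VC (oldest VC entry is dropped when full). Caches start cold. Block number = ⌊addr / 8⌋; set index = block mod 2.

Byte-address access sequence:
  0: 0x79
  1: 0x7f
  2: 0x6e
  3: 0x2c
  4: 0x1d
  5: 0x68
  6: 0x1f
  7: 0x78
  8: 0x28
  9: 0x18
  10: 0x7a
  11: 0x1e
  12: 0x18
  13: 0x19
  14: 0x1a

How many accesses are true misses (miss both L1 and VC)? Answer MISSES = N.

MISSES = 4

#0 0x79→b15/s1 MISS; vc=[]
#1 0x7f→b15/s1 L1-HIT; vc=[]
#2 0x6e→b13/s1 MISS; vc=[15]
#3 0x2c→b5/s1 MISS; vc=[15,13]
#4 0x1d→b3/s1 MISS; vc=[15,13,5]
#5 0x68→b13/s1 VC-HIT; vc=[15,3,5]
#6 0x1f→b3/s1 VC-HIT; vc=[15,13,5]
#7 0x78→b15/s1 VC-HIT; vc=[3,13,5]
#8 0x28→b5/s1 VC-HIT; vc=[3,13,15]
#9 0x18→b3/s1 VC-HIT; vc=[5,13,15]
#10 0x7a→b15/s1 VC-HIT; vc=[5,13,3]
#11 0x1e→b3/s1 VC-HIT; vc=[5,13,15]
#12 0x18→b3/s1 L1-HIT; vc=[5,13,15]
#13 0x19→b3/s1 L1-HIT; vc=[5,13,15]
#14 0x1a→b3/s1 L1-HIT; vc=[5,13,15]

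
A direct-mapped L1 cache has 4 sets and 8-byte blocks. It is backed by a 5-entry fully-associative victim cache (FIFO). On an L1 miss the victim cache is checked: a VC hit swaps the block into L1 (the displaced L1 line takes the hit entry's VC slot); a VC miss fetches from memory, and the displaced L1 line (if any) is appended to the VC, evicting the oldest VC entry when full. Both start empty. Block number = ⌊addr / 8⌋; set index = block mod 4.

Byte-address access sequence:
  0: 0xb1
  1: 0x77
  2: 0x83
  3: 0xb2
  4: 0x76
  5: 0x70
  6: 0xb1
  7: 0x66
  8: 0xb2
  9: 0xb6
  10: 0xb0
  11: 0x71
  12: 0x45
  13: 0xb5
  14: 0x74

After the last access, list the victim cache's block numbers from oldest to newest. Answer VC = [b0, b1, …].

  [0] addr=0xb1 blk=22 s=2: MISS | VC []
  [1] addr=0x77 blk=14 s=2: MISS | VC [22]
  [2] addr=0x83 blk=16 s=0: MISS | VC [22]
  [3] addr=0xb2 blk=22 s=2: VC-HIT | VC [14]
  [4] addr=0x76 blk=14 s=2: VC-HIT | VC [22]
  [5] addr=0x70 blk=14 s=2: L1-HIT | VC [22]
  [6] addr=0xb1 blk=22 s=2: VC-HIT | VC [14]
  [7] addr=0x66 blk=12 s=0: MISS | VC [14, 16]
  [8] addr=0xb2 blk=22 s=2: L1-HIT | VC [14, 16]
  [9] addr=0xb6 blk=22 s=2: L1-HIT | VC [14, 16]
  [10] addr=0xb0 blk=22 s=2: L1-HIT | VC [14, 16]
  [11] addr=0x71 blk=14 s=2: VC-HIT | VC [22, 16]
  [12] addr=0x45 blk=8 s=0: MISS | VC [22, 16, 12]
  [13] addr=0xb5 blk=22 s=2: VC-HIT | VC [14, 16, 12]
  [14] addr=0x74 blk=14 s=2: VC-HIT | VC [22, 16, 12]

VC = [22, 16, 12]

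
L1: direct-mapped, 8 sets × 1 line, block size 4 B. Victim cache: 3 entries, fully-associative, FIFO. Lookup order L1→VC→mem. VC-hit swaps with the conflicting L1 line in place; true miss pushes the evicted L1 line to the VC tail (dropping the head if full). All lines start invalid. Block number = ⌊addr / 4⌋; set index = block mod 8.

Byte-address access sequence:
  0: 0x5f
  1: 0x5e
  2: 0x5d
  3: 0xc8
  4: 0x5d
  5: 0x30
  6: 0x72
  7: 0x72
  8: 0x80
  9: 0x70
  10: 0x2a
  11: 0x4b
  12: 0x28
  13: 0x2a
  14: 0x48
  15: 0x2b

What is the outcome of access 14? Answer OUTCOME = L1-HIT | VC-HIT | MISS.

OUTCOME = VC-HIT

0: 0x5f (blk 23, set 7) → MISS  vc=[]
1: 0x5e (blk 23, set 7) → L1-HIT  vc=[]
2: 0x5d (blk 23, set 7) → L1-HIT  vc=[]
3: 0xc8 (blk 50, set 2) → MISS  vc=[]
4: 0x5d (blk 23, set 7) → L1-HIT  vc=[]
5: 0x30 (blk 12, set 4) → MISS  vc=[]
6: 0x72 (blk 28, set 4) → MISS  vc=[12]
7: 0x72 (blk 28, set 4) → L1-HIT  vc=[12]
8: 0x80 (blk 32, set 0) → MISS  vc=[12]
9: 0x70 (blk 28, set 4) → L1-HIT  vc=[12]
10: 0x2a (blk 10, set 2) → MISS  vc=[12, 50]
11: 0x4b (blk 18, set 2) → MISS  vc=[12, 50, 10]
12: 0x28 (blk 10, set 2) → VC-HIT  vc=[12, 50, 18]
13: 0x2a (blk 10, set 2) → L1-HIT  vc=[12, 50, 18]
14: 0x48 (blk 18, set 2) → VC-HIT  vc=[12, 50, 10]
15: 0x2b (blk 10, set 2) → VC-HIT  vc=[12, 50, 18]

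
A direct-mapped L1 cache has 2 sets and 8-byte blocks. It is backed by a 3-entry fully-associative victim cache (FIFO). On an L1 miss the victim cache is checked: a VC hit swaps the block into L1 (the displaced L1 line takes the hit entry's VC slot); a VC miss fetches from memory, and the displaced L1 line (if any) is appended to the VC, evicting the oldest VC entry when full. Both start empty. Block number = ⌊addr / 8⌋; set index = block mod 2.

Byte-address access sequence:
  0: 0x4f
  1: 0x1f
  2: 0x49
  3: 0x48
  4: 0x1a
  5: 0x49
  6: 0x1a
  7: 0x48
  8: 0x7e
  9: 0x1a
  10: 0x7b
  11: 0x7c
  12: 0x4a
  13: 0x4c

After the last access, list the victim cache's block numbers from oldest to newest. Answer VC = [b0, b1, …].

0: 0x4f (blk 9, set 1) → MISS  vc=[]
1: 0x1f (blk 3, set 1) → MISS  vc=[9]
2: 0x49 (blk 9, set 1) → VC-HIT  vc=[3]
3: 0x48 (blk 9, set 1) → L1-HIT  vc=[3]
4: 0x1a (blk 3, set 1) → VC-HIT  vc=[9]
5: 0x49 (blk 9, set 1) → VC-HIT  vc=[3]
6: 0x1a (blk 3, set 1) → VC-HIT  vc=[9]
7: 0x48 (blk 9, set 1) → VC-HIT  vc=[3]
8: 0x7e (blk 15, set 1) → MISS  vc=[3, 9]
9: 0x1a (blk 3, set 1) → VC-HIT  vc=[15, 9]
10: 0x7b (blk 15, set 1) → VC-HIT  vc=[3, 9]
11: 0x7c (blk 15, set 1) → L1-HIT  vc=[3, 9]
12: 0x4a (blk 9, set 1) → VC-HIT  vc=[3, 15]
13: 0x4c (blk 9, set 1) → L1-HIT  vc=[3, 15]

VC = [3, 15]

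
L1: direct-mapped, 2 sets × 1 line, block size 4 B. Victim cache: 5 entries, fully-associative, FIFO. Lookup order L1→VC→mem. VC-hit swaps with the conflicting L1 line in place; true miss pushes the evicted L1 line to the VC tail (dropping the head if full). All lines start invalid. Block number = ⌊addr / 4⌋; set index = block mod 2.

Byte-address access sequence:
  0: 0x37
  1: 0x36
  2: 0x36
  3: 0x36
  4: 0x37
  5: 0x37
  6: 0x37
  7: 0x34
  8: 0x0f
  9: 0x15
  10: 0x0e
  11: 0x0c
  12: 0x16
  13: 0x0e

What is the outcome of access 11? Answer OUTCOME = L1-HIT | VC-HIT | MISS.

#0 0x37→b13/s1 MISS; vc=[]
#1 0x36→b13/s1 L1-HIT; vc=[]
#2 0x36→b13/s1 L1-HIT; vc=[]
#3 0x36→b13/s1 L1-HIT; vc=[]
#4 0x37→b13/s1 L1-HIT; vc=[]
#5 0x37→b13/s1 L1-HIT; vc=[]
#6 0x37→b13/s1 L1-HIT; vc=[]
#7 0x34→b13/s1 L1-HIT; vc=[]
#8 0xf→b3/s1 MISS; vc=[13]
#9 0x15→b5/s1 MISS; vc=[13,3]
#10 0xe→b3/s1 VC-HIT; vc=[13,5]
#11 0xc→b3/s1 L1-HIT; vc=[13,5]
#12 0x16→b5/s1 VC-HIT; vc=[13,3]
#13 0xe→b3/s1 VC-HIT; vc=[13,5]

OUTCOME = L1-HIT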